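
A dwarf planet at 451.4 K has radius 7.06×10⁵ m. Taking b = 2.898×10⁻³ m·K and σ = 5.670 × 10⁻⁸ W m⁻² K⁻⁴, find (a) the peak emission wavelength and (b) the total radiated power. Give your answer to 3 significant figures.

λ_max ≈ 6.42 μm; P ≈ 1.47×10¹⁶ W

(a) λ_max = b/T = 2.898×10⁻³/451.4 = 6.420×10⁻⁶ m = 6.42 μm.
Surface area A = 4πR² = 4π(7.06×10⁵ m)² = 6.26353×10¹² m².
(b) P = σAT⁴ = 5.670×10⁻⁸×6.26353×10¹²×(451.4)⁴ = 1.47×10¹⁶ W.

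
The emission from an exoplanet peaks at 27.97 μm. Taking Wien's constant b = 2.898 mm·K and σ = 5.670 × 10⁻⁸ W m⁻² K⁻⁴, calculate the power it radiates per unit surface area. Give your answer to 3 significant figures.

I ≈ 6.53 W/m²

Wien's law: T = b/λ_max = 2.898×10⁻³/2.797×10⁻⁵ = 103.611 K.
Then I = σT⁴ = 5.670×10⁻⁸×(103.611)⁴ = 6.53 W/m².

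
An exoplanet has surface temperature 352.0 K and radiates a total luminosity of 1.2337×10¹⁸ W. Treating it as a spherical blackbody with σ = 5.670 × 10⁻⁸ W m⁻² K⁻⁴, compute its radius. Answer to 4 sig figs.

L = 4πR²σT⁴ ⇒ R = √(L/(4πσT⁴)).
σT⁴ = 870.470 W/m², so R = √(1.2337×10¹⁸/(4π×870.470)) = 1.062×10⁷ m.

R ≈ 1.062×10⁷ m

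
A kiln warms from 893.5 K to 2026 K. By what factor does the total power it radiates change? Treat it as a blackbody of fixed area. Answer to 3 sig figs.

P₂/P₁ ≈ 26.4

P ∝ T⁴, so P₂/P₁ = (T₂/T₁)⁴ = (2026/893.5)⁴ = (2.26749)⁴ = 26.4.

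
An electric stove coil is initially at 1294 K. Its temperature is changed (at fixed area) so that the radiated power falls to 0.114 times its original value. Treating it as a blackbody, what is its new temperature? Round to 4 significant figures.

T₂ ≈ 751.9 K

P ∝ T⁴, so T₂/T₁ = (P₂/P₁)^(1/4) = (0.114)^(1/4) = 0.581067.
T₂ = 1294 × 0.581067 = 751.9 K.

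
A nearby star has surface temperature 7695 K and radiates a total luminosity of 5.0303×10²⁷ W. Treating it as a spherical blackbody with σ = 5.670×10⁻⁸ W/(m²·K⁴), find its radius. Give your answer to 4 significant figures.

R ≈ 1.419×10⁹ m

L = 4πR²σT⁴ ⇒ R = √(L/(4πσT⁴)).
σT⁴ = 1.98801×10⁸ W/m², so R = √(5.0303×10²⁷/(4π×1.98801×10⁸)) = 1.419×10⁹ m.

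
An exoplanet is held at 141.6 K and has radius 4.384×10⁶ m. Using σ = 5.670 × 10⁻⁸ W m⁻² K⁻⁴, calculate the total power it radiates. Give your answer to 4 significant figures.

P ≈ 5.505×10¹⁵ W

Surface area A = 4πR² = 4π(4.384×10⁶ m)² = 2.41519×10¹⁴ m².
P = σAT⁴ = 5.670×10⁻⁸ × 2.41519×10¹⁴ × (141.6)⁴ = 5.505×10¹⁵ W.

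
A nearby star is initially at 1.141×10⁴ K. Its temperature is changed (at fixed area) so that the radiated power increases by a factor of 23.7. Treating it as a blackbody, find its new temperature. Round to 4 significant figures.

T₂ ≈ 2.518×10⁴ K

P ∝ T⁴, so T₂/T₁ = (P₂/P₁)^(1/4) = (23.7)^(1/4) = 2.20641.
T₂ = 1.141×10⁴ × 2.20641 = 2.518×10⁴ K.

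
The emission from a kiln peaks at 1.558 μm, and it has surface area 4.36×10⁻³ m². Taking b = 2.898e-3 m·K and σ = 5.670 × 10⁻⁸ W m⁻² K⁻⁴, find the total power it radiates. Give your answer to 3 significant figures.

P ≈ 2.96×10³ W

Wien's law: T = b/λ_max = 2.898×10⁻³/1.558×10⁻⁶ = 1860.08 K.
Area A = 4.36×10⁻³ m².
Then P = σAT⁴ = 5.670×10⁻⁸×4.36×10⁻³×(1860.08)⁴ = 2.96×10³ W.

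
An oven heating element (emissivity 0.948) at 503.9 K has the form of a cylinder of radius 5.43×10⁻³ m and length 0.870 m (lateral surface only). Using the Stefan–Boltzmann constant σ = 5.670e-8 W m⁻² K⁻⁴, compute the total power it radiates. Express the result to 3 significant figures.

P ≈ 103 W

Lateral area A = 2πrL = 2π×5.43×10⁻³×0.870 = 0.0296824 m².
P = εσAT⁴ = 0.948 × 5.670×10⁻⁸ × 0.0296824 × (503.9)⁴ = 103 W.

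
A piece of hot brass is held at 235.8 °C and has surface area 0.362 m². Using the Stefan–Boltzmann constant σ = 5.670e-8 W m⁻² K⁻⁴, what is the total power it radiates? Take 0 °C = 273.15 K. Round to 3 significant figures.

P ≈ 1.38×10³ W

T = 235.8 °C + 273.15 = 508.95 K.
Area A = 0.362 m².
P = σAT⁴ = 5.670×10⁻⁸ × 0.362 × (508.95)⁴ = 1.38×10³ W.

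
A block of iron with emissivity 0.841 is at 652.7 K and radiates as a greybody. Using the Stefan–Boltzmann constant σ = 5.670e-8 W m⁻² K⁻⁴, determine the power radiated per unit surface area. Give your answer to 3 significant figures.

I ≈ 8.65×10³ W/m²

Stefan–Boltzmann: I = εσT⁴ = 0.841 × 5.670×10⁻⁸ × (652.7)⁴ = 8.65×10³ W/m².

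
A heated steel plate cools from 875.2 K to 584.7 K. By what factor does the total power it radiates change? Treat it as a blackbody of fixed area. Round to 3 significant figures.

P₂/P₁ ≈ 0.199

P ∝ T⁴, so P₂/P₁ = (T₂/T₁)⁴ = (584.7/875.2)⁴ = (0.668076)⁴ = 0.199.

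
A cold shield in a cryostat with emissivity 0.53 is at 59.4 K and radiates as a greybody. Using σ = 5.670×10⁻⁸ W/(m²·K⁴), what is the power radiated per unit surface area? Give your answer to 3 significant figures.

I ≈ 0.374 W/m²

Stefan–Boltzmann: I = εσT⁴ = 0.53 × 5.670×10⁻⁸ × (59.4)⁴ = 0.374 W/m².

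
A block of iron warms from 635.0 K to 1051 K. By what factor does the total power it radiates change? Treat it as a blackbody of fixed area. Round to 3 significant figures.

P₂/P₁ ≈ 7.50

P ∝ T⁴, so P₂/P₁ = (T₂/T₁)⁴ = (1051/635.0)⁴ = (1.65512)⁴ = 7.50.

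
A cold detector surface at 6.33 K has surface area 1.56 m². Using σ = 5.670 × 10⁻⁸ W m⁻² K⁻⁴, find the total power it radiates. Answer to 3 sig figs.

P ≈ 1.42×10⁻⁴ W

Area A = 1.56 m².
P = σAT⁴ = 5.670×10⁻⁸ × 1.56 × (6.33)⁴ = 1.42×10⁻⁴ W.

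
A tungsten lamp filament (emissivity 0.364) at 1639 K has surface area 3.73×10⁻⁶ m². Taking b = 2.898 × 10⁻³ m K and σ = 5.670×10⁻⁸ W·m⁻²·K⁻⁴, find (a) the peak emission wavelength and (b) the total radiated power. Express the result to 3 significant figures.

λ_max ≈ 1.77×10³ nm; P ≈ 0.556 W

(a) λ_max = b/T = 2.898×10⁻³/1639 = 1.768×10⁻⁶ m = 1.77×10³ nm.
Area A = 3.73×10⁻⁶ m².
(b) P = εσAT⁴ = 0.364×5.670×10⁻⁸×3.73×10⁻⁶×(1639)⁴ = 0.556 W.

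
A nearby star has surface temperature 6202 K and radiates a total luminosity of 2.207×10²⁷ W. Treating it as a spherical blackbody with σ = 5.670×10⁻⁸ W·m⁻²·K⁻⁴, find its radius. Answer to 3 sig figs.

R ≈ 1.45×10⁹ m

L = 4πR²σT⁴ ⇒ R = √(L/(4πσT⁴)).
σT⁴ = 8.38900×10⁷ W/m², so R = √(2.207×10²⁷/(4π×8.38900×10⁷)) = 1.45×10⁹ m.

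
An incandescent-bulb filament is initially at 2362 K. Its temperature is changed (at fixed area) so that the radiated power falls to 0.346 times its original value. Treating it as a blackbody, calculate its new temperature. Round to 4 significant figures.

P ∝ T⁴, so T₂/T₁ = (P₂/P₁)^(1/4) = (0.346)^(1/4) = 0.766953.
T₂ = 2362 × 0.766953 = 1812 K.

T₂ ≈ 1812 K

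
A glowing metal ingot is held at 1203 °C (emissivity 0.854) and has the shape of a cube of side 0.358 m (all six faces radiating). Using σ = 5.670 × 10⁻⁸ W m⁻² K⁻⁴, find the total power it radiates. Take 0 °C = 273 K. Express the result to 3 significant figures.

P ≈ 1.77×10⁵ W

T = 1203 °C + 273 = 1476 K.
Area A = 6s² = 6×(0.358 m)² = 0.768984 m².
P = εσAT⁴ = 0.854 × 5.670×10⁻⁸ × 0.768984 × (1476)⁴ = 1.77×10⁵ W.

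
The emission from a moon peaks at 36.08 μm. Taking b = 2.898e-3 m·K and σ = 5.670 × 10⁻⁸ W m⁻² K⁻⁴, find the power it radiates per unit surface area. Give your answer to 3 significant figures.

I ≈ 2.36 W/m²

Wien's law: T = b/λ_max = 2.898×10⁻³/3.608×10⁻⁵ = 80.3215 K.
Then I = σT⁴ = 5.670×10⁻⁸×(80.3215)⁴ = 2.36 W/m².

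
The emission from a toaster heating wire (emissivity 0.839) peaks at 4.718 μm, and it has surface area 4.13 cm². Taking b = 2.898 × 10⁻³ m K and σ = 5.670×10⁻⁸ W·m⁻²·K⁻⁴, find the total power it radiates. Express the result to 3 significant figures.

Wien's law: T = b/λ_max = 2.898×10⁻³/4.718×10⁻⁶ = 614.243 K.
Area A = 4.13 cm² = 4.13×10⁻⁴ m².
Then P = εσAT⁴ = 0.839×5.670×10⁻⁸×4.13×10⁻⁴×(614.243)⁴ = 2.80 W.

P ≈ 2.80 W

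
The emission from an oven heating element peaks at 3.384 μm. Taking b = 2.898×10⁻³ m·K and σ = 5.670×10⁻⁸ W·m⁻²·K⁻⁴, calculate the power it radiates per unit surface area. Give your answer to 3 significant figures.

Wien's law: T = b/λ_max = 2.898×10⁻³/3.384×10⁻⁶ = 856.383 K.
Then I = σT⁴ = 5.670×10⁻⁸×(856.383)⁴ = 3.05×10⁴ W/m².

I ≈ 3.05×10⁴ W/m²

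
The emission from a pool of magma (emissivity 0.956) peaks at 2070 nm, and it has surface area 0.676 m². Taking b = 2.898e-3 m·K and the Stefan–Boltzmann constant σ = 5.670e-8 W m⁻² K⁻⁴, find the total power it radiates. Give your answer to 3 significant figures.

P ≈ 1.41×10⁵ W

Wien's law: T = b/λ_max = 2.898×10⁻³/2.070×10⁻⁶ = 1400.00 K.
Area A = 0.676 m².
Then P = εσAT⁴ = 0.956×5.670×10⁻⁸×0.676×(1400.00)⁴ = 1.41×10⁵ W.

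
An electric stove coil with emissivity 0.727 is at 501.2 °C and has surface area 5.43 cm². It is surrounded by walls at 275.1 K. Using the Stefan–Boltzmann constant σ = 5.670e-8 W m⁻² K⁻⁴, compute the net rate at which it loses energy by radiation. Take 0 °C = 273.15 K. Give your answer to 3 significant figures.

Net loss ≈ 7.92 W

T = 501.2 °C + 273.15 = 774.35 K.
Area A = 5.43 cm² = 5.43×10⁻⁴ m².
Net radiated power P_net = εσA(T⁴ − T₀⁴) = 0.727×5.670×10⁻⁸×5.43×10⁻⁴×(774.35⁴ − 275.1⁴).
T⁴ − T₀⁴ = 3.59542×10¹¹ − 5.72746×10⁹ = 3.53815×10¹¹ K⁴, so P_net = 7.92 W.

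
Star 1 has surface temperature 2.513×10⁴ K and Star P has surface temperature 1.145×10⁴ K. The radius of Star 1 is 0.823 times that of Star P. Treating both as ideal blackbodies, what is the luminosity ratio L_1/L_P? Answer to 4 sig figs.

L_1/L_P ≈ 15.72

L ∝ R²T⁴, so L_1/L_P = (R_1/R_P)²(T_1/T_P)⁴ = (0.823)² × (2.513×10⁴/1.145×10⁴)⁴ = 0.677329 × 23.2032 = 15.72.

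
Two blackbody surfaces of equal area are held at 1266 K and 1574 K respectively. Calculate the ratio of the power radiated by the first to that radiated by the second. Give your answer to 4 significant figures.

P₁/P₂ ≈ 0.4185

With equal areas, P₁/P₂ = (T₁/T₂)⁴ = (1266/1574)⁴ = 0.4185.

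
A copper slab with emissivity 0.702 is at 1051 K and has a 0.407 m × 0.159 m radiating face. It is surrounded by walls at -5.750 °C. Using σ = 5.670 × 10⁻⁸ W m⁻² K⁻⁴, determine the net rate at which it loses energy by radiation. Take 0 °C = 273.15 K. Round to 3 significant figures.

Surroundings: T = -5.750 °C + 273.15 = 267.400 K.
Area A = 0.407 × 0.159 = 0.064713 m².
Net radiated power P_net = εσA(T⁴ − T₀⁴) = 0.702×5.670×10⁻⁸×0.064713×(1051⁴ − 267.400⁴).
T⁴ − T₀⁴ = 1.22014×10¹² − 5.11264×10⁹ = 1.21503×10¹² K⁴, so P_net = 3.13×10³ W.

Net loss ≈ 3.13×10³ W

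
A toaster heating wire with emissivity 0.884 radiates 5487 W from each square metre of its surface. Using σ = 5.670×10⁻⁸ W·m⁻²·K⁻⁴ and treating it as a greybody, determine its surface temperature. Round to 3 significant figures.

I = εσT⁴, so T = (I/εσ)^(1/4) = (5487/(0.884×5.670×10⁻⁸))^(1/4) = 575 K.

T ≈ 575 K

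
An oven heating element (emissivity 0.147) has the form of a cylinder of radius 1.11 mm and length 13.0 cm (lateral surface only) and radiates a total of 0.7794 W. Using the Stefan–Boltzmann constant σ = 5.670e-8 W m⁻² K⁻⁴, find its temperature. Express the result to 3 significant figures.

Lateral area A = 2πrL = 2π×1.11×10⁻³×0.130 = 9.06664×10⁻⁴ m².
P = εσAT⁴ ⇒ T = (P/(εσA))^(1/4) = (0.7794/(0.147×5.670×10⁻⁸×9.06664×10⁻⁴))^(1/4) = 567 K.

T ≈ 567 K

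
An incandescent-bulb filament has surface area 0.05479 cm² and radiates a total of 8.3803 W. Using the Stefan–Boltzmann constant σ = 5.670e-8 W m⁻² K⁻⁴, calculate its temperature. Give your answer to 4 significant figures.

T ≈ 2279 K

Area A = 0.05479 cm² = 5.479×10⁻⁶ m².
P = σAT⁴ ⇒ T = (P/(σA))^(1/4) = (8.3803/(5.670×10⁻⁸×5.479×10⁻⁶))^(1/4) = 2279 K.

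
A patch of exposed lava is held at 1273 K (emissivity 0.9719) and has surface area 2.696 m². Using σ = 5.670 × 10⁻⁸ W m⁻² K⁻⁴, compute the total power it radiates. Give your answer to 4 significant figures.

Area A = 2.696 m².
P = εσAT⁴ = 0.9719 × 5.670×10⁻⁸ × 2.696 × (1273)⁴ = 3.902×10⁵ W.

P ≈ 3.902×10⁵ W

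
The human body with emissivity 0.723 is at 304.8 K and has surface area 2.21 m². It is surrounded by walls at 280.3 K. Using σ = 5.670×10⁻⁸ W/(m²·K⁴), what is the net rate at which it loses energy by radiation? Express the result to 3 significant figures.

Net loss ≈ 223 W

Area A = 2.21 m².
Net radiated power P_net = εσA(T⁴ − T₀⁴) = 0.723×5.670×10⁻⁸×2.21×(304.8⁴ − 280.3⁴).
T⁴ − T₀⁴ = 8.63097×10⁹ − 6.17294×10⁹ = 2.45803×10⁹ K⁴, so P_net = 223 W.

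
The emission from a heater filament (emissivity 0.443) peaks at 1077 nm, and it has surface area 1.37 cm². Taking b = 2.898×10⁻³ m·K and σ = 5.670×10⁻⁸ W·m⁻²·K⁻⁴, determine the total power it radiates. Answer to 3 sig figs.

P ≈ 180 W

Wien's law: T = b/λ_max = 2.898×10⁻³/1.077×10⁻⁶ = 2690.81 K.
Area A = 1.37 cm² = 1.37×10⁻⁴ m².
Then P = εσAT⁴ = 0.443×5.670×10⁻⁸×1.37×10⁻⁴×(2690.81)⁴ = 180 W.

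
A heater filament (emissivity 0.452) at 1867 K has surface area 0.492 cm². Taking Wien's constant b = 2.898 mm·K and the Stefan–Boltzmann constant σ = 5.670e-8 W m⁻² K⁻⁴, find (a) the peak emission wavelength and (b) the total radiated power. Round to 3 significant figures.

λ_max ≈ 1.55 μm; P ≈ 15.3 W

(a) λ_max = b/T = 2.898×10⁻³/1867 = 1.552×10⁻⁶ m = 1.55 μm.
Area A = 0.492 cm² = 4.92×10⁻⁵ m².
(b) P = εσAT⁴ = 0.452×5.670×10⁻⁸×4.92×10⁻⁵×(1867)⁴ = 15.3 W.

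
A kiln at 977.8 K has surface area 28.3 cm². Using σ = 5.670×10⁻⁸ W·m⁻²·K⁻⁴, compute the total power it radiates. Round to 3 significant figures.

Area A = 28.3 cm² = 2.83×10⁻³ m².
P = σAT⁴ = 5.670×10⁻⁸ × 2.83×10⁻³ × (977.8)⁴ = 147 W.

P ≈ 147 W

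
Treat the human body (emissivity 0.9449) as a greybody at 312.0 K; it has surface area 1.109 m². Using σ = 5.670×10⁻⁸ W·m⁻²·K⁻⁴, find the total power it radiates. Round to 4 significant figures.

Area A = 1.109 m².
P = εσAT⁴ = 0.9449 × 5.670×10⁻⁸ × 1.109 × (312.0)⁴ = 563.0 W.

P ≈ 563.0 W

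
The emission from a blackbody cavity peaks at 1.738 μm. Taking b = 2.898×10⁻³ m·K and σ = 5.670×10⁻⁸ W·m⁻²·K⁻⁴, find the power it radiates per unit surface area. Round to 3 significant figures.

Wien's law: T = b/λ_max = 2.898×10⁻³/1.738×10⁻⁶ = 1667.43 K.
Then I = σT⁴ = 5.670×10⁻⁸×(1667.43)⁴ = 4.38×10⁵ W/m².

I ≈ 4.38×10⁵ W/m²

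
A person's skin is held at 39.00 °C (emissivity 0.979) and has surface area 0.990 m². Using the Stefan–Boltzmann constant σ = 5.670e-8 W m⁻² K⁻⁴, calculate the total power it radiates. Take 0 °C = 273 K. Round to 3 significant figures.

P ≈ 521 W

T = 39.00 °C + 273 = 312.00 K.
Area A = 0.990 m².
P = εσAT⁴ = 0.979 × 5.670×10⁻⁸ × 0.990 × (312.00)⁴ = 521 W.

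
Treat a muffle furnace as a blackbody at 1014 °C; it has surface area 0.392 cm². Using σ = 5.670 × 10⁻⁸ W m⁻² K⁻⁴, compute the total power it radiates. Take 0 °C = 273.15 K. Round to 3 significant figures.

P ≈ 6.10 W

T = 1014 °C + 273.15 = 1287.15 K.
Area A = 0.392 cm² = 3.92×10⁻⁵ m².
P = σAT⁴ = 5.670×10⁻⁸ × 3.92×10⁻⁵ × (1287.15)⁴ = 6.10 W.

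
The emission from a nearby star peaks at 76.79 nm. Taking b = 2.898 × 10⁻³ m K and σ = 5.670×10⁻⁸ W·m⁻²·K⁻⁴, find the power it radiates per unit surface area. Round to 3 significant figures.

I ≈ 1.15×10¹¹ W/m²

Wien's law: T = b/λ_max = 2.898×10⁻³/7.679×10⁻⁸ = 37739.3 K.
Then I = σT⁴ = 5.670×10⁻⁸×(37739.3)⁴ = 1.15×10¹¹ W/m².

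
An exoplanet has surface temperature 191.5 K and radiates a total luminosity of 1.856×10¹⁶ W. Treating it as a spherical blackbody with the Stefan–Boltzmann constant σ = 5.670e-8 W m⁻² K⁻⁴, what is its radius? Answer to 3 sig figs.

L = 4πR²σT⁴ ⇒ R = √(L/(4πσT⁴)).
σT⁴ = 76.2532 W/m², so R = √(1.856×10¹⁶/(4π×76.2532)) = 4.40×10⁶ m.

R ≈ 4.40×10⁶ m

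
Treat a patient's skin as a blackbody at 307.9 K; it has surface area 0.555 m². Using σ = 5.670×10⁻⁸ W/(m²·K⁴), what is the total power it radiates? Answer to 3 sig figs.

Area A = 0.555 m².
P = σAT⁴ = 5.670×10⁻⁸ × 0.555 × (307.9)⁴ = 283 W.

P ≈ 283 W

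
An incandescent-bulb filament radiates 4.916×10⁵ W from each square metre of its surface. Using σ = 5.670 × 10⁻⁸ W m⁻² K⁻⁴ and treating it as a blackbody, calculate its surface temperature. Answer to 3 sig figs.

T ≈ 1.72×10³ K

I = σT⁴, so T = (I/σ)^(1/4) = (4.916×10⁵/(5.670×10⁻⁸))^(1/4) = 1.72×10³ K.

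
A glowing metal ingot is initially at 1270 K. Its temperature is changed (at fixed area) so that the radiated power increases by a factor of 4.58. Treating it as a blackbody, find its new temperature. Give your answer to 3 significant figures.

T₂ ≈ 1.86×10³ K

P ∝ T⁴, so T₂/T₁ = (P₂/P₁)^(1/4) = (4.58)^(1/4) = 1.46291.
T₂ = 1270 × 1.46291 = 1.86×10³ K.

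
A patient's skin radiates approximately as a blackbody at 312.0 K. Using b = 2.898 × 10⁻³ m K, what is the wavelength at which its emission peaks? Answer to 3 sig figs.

Wien's displacement law: λ_max = b/T = (2.898×10⁻³ m·K)/(312.0 K) = 9.288×10⁻⁶ m.
That is 9.29 μm, in the infrared range.

λ_max ≈ 9.29 μm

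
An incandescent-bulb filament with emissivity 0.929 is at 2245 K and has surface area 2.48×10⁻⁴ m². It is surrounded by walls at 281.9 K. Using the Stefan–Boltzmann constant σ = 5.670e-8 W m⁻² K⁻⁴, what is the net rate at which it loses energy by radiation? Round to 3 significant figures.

Net loss ≈ 332 W

Area A = 2.48×10⁻⁴ m².
Net radiated power P_net = εσA(T⁴ − T₀⁴) = 0.929×5.670×10⁻⁸×2.48×10⁻⁴×(2245⁴ − 281.9⁴).
T⁴ − T₀⁴ = 2.54019×10¹³ − 6.31510×10⁹ = 2.53956×10¹³ K⁴, so P_net = 332 W.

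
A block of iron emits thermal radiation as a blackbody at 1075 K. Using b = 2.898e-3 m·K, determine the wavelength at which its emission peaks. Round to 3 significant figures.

Wien's displacement law: λ_max = b/T = (2.898×10⁻³ m·K)/(1075 K) = 2.696×10⁻⁶ m.
That is 2.70×10³ nm, in the infrared range.

λ_max ≈ 2.70×10³ nm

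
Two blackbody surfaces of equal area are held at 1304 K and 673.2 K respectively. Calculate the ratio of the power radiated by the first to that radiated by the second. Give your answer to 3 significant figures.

With equal areas, P₁/P₂ = (T₁/T₂)⁴ = (1304/673.2)⁴ = 14.1.

P₁/P₂ ≈ 14.1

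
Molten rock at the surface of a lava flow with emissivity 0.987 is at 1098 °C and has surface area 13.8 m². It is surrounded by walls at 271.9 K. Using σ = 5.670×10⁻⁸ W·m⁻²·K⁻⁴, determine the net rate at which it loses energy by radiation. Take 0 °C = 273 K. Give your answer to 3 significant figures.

T = 1098 °C + 273 = 1371 K.
Area A = 13.8 m².
Net radiated power P_net = εσA(T⁴ − T₀⁴) = 0.987×5.670×10⁻⁸×13.8×(1371⁴ − 271.9⁴).
T⁴ − T₀⁴ = 3.53305×10¹² − 5.46559×10⁹ = 3.52758×10¹² K⁴, so P_net = 2.72×10⁶ W.

Net loss ≈ 2.72×10⁶ W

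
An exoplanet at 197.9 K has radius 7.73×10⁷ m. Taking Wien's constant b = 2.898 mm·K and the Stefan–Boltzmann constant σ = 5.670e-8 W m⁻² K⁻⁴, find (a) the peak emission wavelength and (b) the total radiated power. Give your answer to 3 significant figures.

(a) λ_max = b/T = 2.898×10⁻³/197.9 = 1.464×10⁻⁵ m = 14.6 μm.
Surface area A = 4πR² = 4π(7.73×10⁷ m)² = 7.50877×10¹⁶ m².
(b) P = σAT⁴ = 5.670×10⁻⁸×7.50877×10¹⁶×(197.9)⁴ = 6.53×10¹⁸ W.

λ_max ≈ 14.6 μm; P ≈ 6.53×10¹⁸ W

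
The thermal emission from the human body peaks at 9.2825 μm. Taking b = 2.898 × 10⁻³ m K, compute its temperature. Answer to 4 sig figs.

T ≈ 312.2 K

Wien's law gives T = b/λ_max = (2.898×10⁻³ m·K)/(9.2825×10⁻⁶ m) = 312.2 K.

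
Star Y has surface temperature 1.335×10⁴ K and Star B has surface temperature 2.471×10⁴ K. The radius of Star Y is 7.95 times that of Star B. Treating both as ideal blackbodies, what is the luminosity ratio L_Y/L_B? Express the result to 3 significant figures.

L_Y/L_B ≈ 5.38

L ∝ R²T⁴, so L_Y/L_B = (R_Y/R_B)²(T_Y/T_B)⁴ = (7.95)² × (1.335×10⁴/2.471×10⁴)⁴ = 63.2025 × 0.0851989 = 5.38.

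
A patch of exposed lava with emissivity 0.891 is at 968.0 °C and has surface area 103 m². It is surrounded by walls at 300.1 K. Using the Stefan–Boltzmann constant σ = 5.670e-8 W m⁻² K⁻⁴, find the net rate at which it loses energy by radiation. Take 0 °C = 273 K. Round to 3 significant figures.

T = 968.0 °C + 273 = 1241.0 K.
Area A = 103 m².
Net radiated power P_net = εσA(T⁴ − T₀⁴) = 0.891×5.670×10⁻⁸×103×(1241.0⁴ − 300.1⁴).
T⁴ − T₀⁴ = 2.37185×10¹² − 8.11081×10⁹ = 2.36374×10¹² K⁴, so P_net = 1.23×10⁷ W.

Net loss ≈ 1.23×10⁷ W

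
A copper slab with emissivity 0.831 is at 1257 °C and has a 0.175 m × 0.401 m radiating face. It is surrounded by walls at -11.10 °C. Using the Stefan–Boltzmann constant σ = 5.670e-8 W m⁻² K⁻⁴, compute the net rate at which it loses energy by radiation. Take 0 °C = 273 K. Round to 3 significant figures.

Net loss ≈ 1.81×10⁴ W

T = 1257 °C + 273 = 1530 K.
Surroundings: T = -11.10 °C + 273 = 261.90 K.
Area A = 0.175 × 0.401 = 0.070175 m².
Net radiated power P_net = εσA(T⁴ − T₀⁴) = 0.831×5.670×10⁻⁸×0.070175×(1530⁴ − 261.90⁴).
T⁴ − T₀⁴ = 5.47981×10¹² − 4.70481×10⁹ = 5.47511×10¹² K⁴, so P_net = 1.81×10⁴ W.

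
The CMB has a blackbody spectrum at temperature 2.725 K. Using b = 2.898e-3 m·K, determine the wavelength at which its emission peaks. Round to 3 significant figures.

Wien's displacement law: λ_max = b/T = (2.898×10⁻³ m·K)/(2.725 K) = 1.063×10⁻³ m.
That is 1.06×10⁻³ m, in the microwave range.

λ_max ≈ 1.06×10⁻³ m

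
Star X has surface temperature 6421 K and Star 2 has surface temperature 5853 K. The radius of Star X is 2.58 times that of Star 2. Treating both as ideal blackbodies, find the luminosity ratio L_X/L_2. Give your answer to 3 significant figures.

L ∝ R²T⁴, so L_X/L_2 = (R_X/R_2)²(T_X/T_2)⁴ = (2.58)² × (6421/5853)⁴ = 6.6564 × 1.44843 = 9.64.

L_X/L_2 ≈ 9.64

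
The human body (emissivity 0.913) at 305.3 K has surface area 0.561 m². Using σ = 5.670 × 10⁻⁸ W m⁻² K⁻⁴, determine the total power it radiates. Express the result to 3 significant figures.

Area A = 0.561 m².
P = εσAT⁴ = 0.913 × 5.670×10⁻⁸ × 0.561 × (305.3)⁴ = 252 W.

P ≈ 252 W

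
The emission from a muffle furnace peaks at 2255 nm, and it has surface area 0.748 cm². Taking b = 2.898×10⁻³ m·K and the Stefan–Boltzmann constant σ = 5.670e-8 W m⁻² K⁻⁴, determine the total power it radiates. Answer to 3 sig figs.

Wien's law: T = b/λ_max = 2.898×10⁻³/2.255×10⁻⁶ = 1285.14 K.
Area A = 0.748 cm² = 7.48×10⁻⁵ m².
Then P = σAT⁴ = 5.670×10⁻⁸×7.48×10⁻⁵×(1285.14)⁴ = 11.6 W.

P ≈ 11.6 W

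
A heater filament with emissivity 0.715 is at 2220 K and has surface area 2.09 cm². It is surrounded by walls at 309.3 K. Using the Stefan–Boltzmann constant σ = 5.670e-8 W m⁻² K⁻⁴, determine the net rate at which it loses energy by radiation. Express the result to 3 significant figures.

Area A = 2.09 cm² = 2.09×10⁻⁴ m².
Net radiated power P_net = εσA(T⁴ − T₀⁴) = 0.715×5.670×10⁻⁸×2.09×10⁻⁴×(2220⁴ − 309.3⁴).
T⁴ − T₀⁴ = 2.42891×10¹³ − 9.15208×10⁹ = 2.42799×10¹³ K⁴, so P_net = 206 W.

Net loss ≈ 206 W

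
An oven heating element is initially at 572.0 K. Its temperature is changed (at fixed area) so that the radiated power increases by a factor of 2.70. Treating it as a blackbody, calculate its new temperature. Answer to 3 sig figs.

T₂ ≈ 733 K

P ∝ T⁴, so T₂/T₁ = (P₂/P₁)^(1/4) = (2.70)^(1/4) = 1.28186.
T₂ = 572.0 × 1.28186 = 733 K.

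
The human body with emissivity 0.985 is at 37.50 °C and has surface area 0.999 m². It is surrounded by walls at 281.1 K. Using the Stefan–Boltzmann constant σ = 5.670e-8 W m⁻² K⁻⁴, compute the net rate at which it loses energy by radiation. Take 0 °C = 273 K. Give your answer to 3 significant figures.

T = 37.50 °C + 273 = 310.50 K.
Area A = 0.999 m².
Net radiated power P_net = εσA(T⁴ − T₀⁴) = 0.985×5.670×10⁻⁸×0.999×(310.50⁴ − 281.1⁴).
T⁴ − T₀⁴ = 9.29494×10⁹ − 6.24372×10⁹ = 3.05122×10⁹ K⁴, so P_net = 170 W.

Net loss ≈ 170 W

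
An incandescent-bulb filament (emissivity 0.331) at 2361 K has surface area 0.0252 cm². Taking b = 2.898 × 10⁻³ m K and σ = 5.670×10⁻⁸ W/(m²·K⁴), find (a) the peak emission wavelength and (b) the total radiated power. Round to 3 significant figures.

(a) λ_max = b/T = 2.898×10⁻³/2361 = 1.227×10⁻⁶ m = 1.23×10³ nm.
Area A = 0.0252 cm² = 2.52×10⁻⁶ m².
(b) P = εσAT⁴ = 0.331×5.670×10⁻⁸×2.52×10⁻⁶×(2361)⁴ = 1.47 W.

λ_max ≈ 1.23×10³ nm; P ≈ 1.47 W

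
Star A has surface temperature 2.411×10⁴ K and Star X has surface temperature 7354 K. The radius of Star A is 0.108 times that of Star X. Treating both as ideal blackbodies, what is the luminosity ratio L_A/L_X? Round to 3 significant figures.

L ∝ R²T⁴, so L_A/L_X = (R_A/R_X)²(T_A/T_X)⁴ = (0.108)² × (2.411×10⁴/7354)⁴ = 0.011664 × 115.530 = 1.35.

L_A/L_X ≈ 1.35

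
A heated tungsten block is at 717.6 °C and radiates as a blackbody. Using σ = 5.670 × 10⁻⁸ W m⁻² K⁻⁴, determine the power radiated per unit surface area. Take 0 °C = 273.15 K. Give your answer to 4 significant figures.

T = 717.6 °C + 273.15 = 990.75 K.
Stefan–Boltzmann: I = σT⁴ = 5.670×10⁻⁸ × (990.75)⁴ = 5.463×10⁴ W/m².

I ≈ 5.463×10⁴ W/m²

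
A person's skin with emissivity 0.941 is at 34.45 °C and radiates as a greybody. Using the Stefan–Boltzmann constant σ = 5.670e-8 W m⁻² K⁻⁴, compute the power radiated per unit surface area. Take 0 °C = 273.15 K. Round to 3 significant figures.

I ≈ 478 W/m²

T = 34.45 °C + 273.15 = 307.60 K.
Stefan–Boltzmann: I = εσT⁴ = 0.941 × 5.670×10⁻⁸ × (307.60)⁴ = 478 W/m².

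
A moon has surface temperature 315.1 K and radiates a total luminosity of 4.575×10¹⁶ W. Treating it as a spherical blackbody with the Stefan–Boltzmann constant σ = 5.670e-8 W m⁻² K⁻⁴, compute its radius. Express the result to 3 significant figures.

L = 4πR²σT⁴ ⇒ R = √(L/(4πσT⁴)).
σT⁴ = 558.955 W/m², so R = √(4.575×10¹⁶/(4π×558.955)) = 2.55×10⁶ m.

R ≈ 2.55×10⁶ m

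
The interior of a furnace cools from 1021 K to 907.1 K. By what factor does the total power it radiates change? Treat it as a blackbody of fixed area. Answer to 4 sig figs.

P ∝ T⁴, so P₂/P₁ = (T₂/T₁)⁴ = (907.1/1021)⁴ = (0.888443)⁴ = 0.6230.

P₂/P₁ ≈ 0.6230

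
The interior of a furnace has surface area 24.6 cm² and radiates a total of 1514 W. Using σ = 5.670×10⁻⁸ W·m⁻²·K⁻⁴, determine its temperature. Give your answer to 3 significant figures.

Area A = 24.6 cm² = 2.46×10⁻³ m².
P = σAT⁴ ⇒ T = (P/(σA))^(1/4) = (1514/(5.670×10⁻⁸×2.46×10⁻³))^(1/4) = 1.82×10³ K.

T ≈ 1.82×10³ K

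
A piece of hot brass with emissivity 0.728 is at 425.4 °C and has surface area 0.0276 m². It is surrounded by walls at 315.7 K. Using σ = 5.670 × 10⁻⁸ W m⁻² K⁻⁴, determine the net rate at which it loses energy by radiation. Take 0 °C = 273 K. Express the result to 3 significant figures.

T = 425.4 °C + 273 = 698.4 K.
Area A = 0.0276 m².
Net radiated power P_net = εσA(T⁴ − T₀⁴) = 0.728×5.670×10⁻⁸×0.0276×(698.4⁴ − 315.7⁴).
T⁴ − T₀⁴ = 2.37912×10¹¹ − 9.93341×10⁹ = 2.27979×10¹¹ K⁴, so P_net = 260 W.

Net loss ≈ 260 W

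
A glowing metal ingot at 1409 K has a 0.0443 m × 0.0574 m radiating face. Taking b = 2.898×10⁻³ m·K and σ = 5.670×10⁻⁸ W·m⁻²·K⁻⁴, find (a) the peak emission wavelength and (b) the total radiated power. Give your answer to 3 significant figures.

λ_max ≈ 2.06×10³ nm; P ≈ 568 W

(a) λ_max = b/T = 2.898×10⁻³/1409 = 2.057×10⁻⁶ m = 2.06×10³ nm.
Area A = 0.0443 × 0.0574 = 2.54282×10⁻³ m².
(b) P = σAT⁴ = 5.670×10⁻⁸×2.54282×10⁻³×(1409)⁴ = 568 W.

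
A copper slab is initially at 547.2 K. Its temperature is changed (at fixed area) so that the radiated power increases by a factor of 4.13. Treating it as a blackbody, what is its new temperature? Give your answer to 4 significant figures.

T₂ ≈ 780.1 K

P ∝ T⁴, so T₂/T₁ = (P₂/P₁)^(1/4) = (4.13)^(1/4) = 1.42557.
T₂ = 547.2 × 1.42557 = 780.1 K.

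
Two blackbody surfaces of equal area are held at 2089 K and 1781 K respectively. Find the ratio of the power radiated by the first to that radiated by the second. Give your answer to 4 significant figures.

P₁/P₂ ≈ 1.893

With equal areas, P₁/P₂ = (T₁/T₂)⁴ = (2089/1781)⁴ = 1.893.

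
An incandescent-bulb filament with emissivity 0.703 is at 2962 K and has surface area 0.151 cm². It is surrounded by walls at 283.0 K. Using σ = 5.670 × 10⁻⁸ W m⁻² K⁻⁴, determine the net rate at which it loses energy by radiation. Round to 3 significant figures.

Area A = 0.151 cm² = 1.51×10⁻⁵ m².
Net radiated power P_net = εσA(T⁴ − T₀⁴) = 0.703×5.670×10⁻⁸×1.51×10⁻⁵×(2962⁴ − 283.0⁴).
T⁴ − T₀⁴ = 7.69733×10¹³ − 6.41425×10⁹ = 7.69669×10¹³ K⁴, so P_net = 46.3 W.

Net loss ≈ 46.3 W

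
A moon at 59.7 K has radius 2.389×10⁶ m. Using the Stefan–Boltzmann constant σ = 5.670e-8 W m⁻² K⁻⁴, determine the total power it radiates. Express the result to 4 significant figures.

Surface area A = 4πR² = 4π(2.389×10⁶ m)² = 7.17203×10¹³ m².
P = σAT⁴ = 5.670×10⁻⁸ × 7.17203×10¹³ × (59.7)⁴ = 5.166×10¹³ W.

P ≈ 5.166×10¹³ W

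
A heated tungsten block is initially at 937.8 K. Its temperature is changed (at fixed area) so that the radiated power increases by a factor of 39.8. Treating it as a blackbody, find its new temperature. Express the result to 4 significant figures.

T₂ ≈ 2355 K

P ∝ T⁴, so T₂/T₁ = (P₂/P₁)^(1/4) = (39.8)^(1/4) = 2.51172.
T₂ = 937.8 × 2.51172 = 2355 K.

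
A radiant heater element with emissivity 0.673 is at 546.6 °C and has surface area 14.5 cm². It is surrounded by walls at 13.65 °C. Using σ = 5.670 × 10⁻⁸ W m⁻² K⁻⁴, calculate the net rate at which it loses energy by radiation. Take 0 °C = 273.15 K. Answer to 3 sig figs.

Net loss ≈ 24.6 W

T = 546.6 °C + 273.15 = 819.75 K.
Surroundings: T = 13.65 °C + 273.15 = 286.80 K.
Area A = 14.5 cm² = 1.45×10⁻³ m².
Net radiated power P_net = εσA(T⁴ − T₀⁴) = 0.673×5.670×10⁻⁸×1.45×10⁻³×(819.75⁴ − 286.80⁴).
T⁴ − T₀⁴ = 4.51571×10¹¹ − 6.76576×10⁹ = 4.44805×10¹¹ K⁴, so P_net = 24.6 W.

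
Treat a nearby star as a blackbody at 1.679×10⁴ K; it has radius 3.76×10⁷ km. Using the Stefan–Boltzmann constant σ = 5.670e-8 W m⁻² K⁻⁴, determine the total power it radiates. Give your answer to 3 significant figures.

P ≈ 8.01×10³¹ W

Surface area A = 4πR² = 4π(3.76×10¹⁰ m)² = 1.77658×10²² m².
P = σAT⁴ = 5.670×10⁻⁸ × 1.77658×10²² × (1.679×10⁴)⁴ = 8.01×10³¹ W.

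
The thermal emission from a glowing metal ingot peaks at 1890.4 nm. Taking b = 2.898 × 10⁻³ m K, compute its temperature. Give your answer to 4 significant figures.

T ≈ 1533 K

Wien's law gives T = b/λ_max = (2.898×10⁻³ m·K)/(1.8904×10⁻⁶ m) = 1533 K.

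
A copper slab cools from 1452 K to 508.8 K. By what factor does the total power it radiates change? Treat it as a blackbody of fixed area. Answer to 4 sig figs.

P ∝ T⁴, so P₂/P₁ = (T₂/T₁)⁴ = (508.8/1452)⁴ = (0.350413)⁴ = 0.01508.

P₂/P₁ ≈ 0.01508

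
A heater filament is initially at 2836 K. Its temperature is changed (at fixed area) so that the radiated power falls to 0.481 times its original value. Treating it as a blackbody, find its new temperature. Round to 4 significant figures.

T₂ ≈ 2362 K

P ∝ T⁴, so T₂/T₁ = (P₂/P₁)^(1/4) = (0.481)^(1/4) = 0.832791.
T₂ = 2836 × 0.832791 = 2362 K.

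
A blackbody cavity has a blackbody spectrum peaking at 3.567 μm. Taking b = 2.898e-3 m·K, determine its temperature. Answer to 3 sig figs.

T ≈ 812 K

Wien's law gives T = b/λ_max = (2.898×10⁻³ m·K)/(3.567×10⁻⁶ m) = 812 K.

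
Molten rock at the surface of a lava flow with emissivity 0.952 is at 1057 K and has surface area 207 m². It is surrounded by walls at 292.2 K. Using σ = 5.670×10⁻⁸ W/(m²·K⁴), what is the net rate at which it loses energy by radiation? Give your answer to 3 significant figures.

Area A = 207 m².
Net radiated power P_net = εσA(T⁴ − T₀⁴) = 0.952×5.670×10⁻⁸×207×(1057⁴ − 292.2⁴).
T⁴ − T₀⁴ = 1.24825×10¹² − 7.28989×10⁹ = 1.24096×10¹² K⁴, so P_net = 1.39×10⁷ W.

Net loss ≈ 1.39×10⁷ W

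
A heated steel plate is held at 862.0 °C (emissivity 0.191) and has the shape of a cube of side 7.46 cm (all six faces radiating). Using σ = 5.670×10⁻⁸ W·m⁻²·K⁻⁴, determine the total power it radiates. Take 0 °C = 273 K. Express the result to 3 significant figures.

P ≈ 600 W

T = 862.0 °C + 273 = 1135.0 K.
Area A = 6s² = 6×(0.0746 m)² = 0.033391 m².
P = εσAT⁴ = 0.191 × 5.670×10⁻⁸ × 0.033391 × (1135.0)⁴ = 600 W.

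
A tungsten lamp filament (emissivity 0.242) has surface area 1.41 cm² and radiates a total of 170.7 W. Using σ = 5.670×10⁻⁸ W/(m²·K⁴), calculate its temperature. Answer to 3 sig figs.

Area A = 1.41 cm² = 1.41×10⁻⁴ m².
P = εσAT⁴ ⇒ T = (P/(εσA))^(1/4) = (170.7/(0.242×5.670×10⁻⁸×1.41×10⁻⁴))^(1/4) = 3.06×10³ K.

T ≈ 3.06×10³ K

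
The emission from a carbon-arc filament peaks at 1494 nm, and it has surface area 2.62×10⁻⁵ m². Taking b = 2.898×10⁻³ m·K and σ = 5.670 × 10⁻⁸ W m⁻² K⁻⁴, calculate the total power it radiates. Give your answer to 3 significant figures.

P ≈ 21.0 W

Wien's law: T = b/λ_max = 2.898×10⁻³/1.494×10⁻⁶ = 1939.76 K.
Area A = 2.62×10⁻⁵ m².
Then P = σAT⁴ = 5.670×10⁻⁸×2.62×10⁻⁵×(1939.76)⁴ = 21.0 W.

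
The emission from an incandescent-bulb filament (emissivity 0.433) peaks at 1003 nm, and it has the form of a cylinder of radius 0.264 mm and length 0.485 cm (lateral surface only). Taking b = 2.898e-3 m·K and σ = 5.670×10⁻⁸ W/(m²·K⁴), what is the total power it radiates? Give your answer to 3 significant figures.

Wien's law: T = b/λ_max = 2.898×10⁻³/1.003×10⁻⁶ = 2889.33 K.
Lateral area A = 2πrL = 2π×2.64×10⁻⁴×4.85×10⁻³ = 8.04499×10⁻⁶ m².
Then P = εσAT⁴ = 0.433×5.670×10⁻⁸×8.04499×10⁻⁶×(2889.33)⁴ = 13.8 W.

P ≈ 13.8 W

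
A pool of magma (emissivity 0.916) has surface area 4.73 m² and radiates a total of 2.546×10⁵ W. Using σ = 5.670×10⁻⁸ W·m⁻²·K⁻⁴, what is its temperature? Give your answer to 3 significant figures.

T ≈ 1.01×10³ K

Area A = 4.73 m².
P = εσAT⁴ ⇒ T = (P/(εσA))^(1/4) = (2.546×10⁵/(0.916×5.670×10⁻⁸×4.73))^(1/4) = 1.01×10³ K.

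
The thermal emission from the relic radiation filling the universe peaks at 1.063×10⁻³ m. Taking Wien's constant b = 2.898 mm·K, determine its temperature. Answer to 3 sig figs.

T ≈ 2.73 K

Wien's law gives T = b/λ_max = (2.898×10⁻³ m·K)/(1.063×10⁻³ m) = 2.73 K.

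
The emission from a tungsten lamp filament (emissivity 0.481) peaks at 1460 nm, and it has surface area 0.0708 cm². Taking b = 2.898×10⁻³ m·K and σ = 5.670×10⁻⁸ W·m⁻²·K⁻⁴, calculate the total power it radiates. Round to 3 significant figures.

P ≈ 3.00 W

Wien's law: T = b/λ_max = 2.898×10⁻³/1.460×10⁻⁶ = 1984.93 K.
Area A = 0.0708 cm² = 7.08×10⁻⁶ m².
Then P = εσAT⁴ = 0.481×5.670×10⁻⁸×7.08×10⁻⁶×(1984.93)⁴ = 3.00 W.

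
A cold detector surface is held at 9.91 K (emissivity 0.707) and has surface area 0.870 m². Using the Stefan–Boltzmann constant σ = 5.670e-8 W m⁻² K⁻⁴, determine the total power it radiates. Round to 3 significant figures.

P ≈ 3.36×10⁻⁴ W

Area A = 0.870 m².
P = εσAT⁴ = 0.707 × 5.670×10⁻⁸ × 0.870 × (9.91)⁴ = 3.36×10⁻⁴ W.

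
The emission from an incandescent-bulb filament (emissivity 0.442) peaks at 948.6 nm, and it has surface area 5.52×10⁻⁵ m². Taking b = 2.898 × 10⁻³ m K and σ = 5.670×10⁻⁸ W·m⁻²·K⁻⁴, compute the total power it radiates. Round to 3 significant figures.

Wien's law: T = b/λ_max = 2.898×10⁻³/9.486×10⁻⁷ = 3055.03 K.
Area A = 5.52×10⁻⁵ m².
Then P = εσAT⁴ = 0.442×5.670×10⁻⁸×5.52×10⁻⁵×(3055.03)⁴ = 121 W.

P ≈ 121 W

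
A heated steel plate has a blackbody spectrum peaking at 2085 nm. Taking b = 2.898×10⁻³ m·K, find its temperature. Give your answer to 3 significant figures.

T ≈ 1.39×10³ K

Wien's law gives T = b/λ_max = (2.898×10⁻³ m·K)/(2.085×10⁻⁶ m) = 1.39×10³ K.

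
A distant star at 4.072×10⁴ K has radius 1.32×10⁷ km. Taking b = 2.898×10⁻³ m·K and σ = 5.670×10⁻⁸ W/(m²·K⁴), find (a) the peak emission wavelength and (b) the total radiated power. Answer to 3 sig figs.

(a) λ_max = b/T = 2.898×10⁻³/4.072×10⁴ = 7.117×10⁻⁸ m = 71.2 nm.
Surface area A = 4πR² = 4π(1.32×10¹⁰ m)² = 2.18956×10²¹ m².
(b) P = σAT⁴ = 5.670×10⁻⁸×2.18956×10²¹×(4.072×10⁴)⁴ = 3.41×10³² W.

λ_max ≈ 71.2 nm; P ≈ 3.41×10³² W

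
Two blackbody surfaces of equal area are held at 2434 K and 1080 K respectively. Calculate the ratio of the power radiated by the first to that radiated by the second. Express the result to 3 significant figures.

With equal areas, P₁/P₂ = (T₁/T₂)⁴ = (2434/1080)⁴ = 25.8.

P₁/P₂ ≈ 25.8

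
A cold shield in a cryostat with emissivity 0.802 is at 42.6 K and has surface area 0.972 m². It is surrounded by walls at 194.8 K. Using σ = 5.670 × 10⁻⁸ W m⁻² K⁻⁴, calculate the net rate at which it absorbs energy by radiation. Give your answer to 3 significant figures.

Net gain ≈ 63.5 W

Area A = 0.972 m².
Net radiated power P_net = εσA(T⁴ − T₀⁴) = 0.802×5.670×10⁻⁸×0.972×(42.6⁴ − 194.8⁴).
T⁴ − T₀⁴ = 3.29335×10⁶ − 1.43998×10⁹ = -1.43669×10⁹ K⁴, so P_net = -63.5 W — negative, meaning a net gain of 63.5 W.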